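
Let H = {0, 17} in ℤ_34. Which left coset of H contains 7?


7 + H = {7 + h (mod 34) : h ∈ H}
7+0=7, 7+17=24

7 + H = {7, 24}


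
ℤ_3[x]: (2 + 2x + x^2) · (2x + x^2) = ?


Expand and collect like terms; reduce coefficients mod 3:
x^0: 2·0 = 0 ≡ 0 (mod 3)
x^1: 2·2 + 2·0 = 4 ≡ 1 (mod 3)
x^2: 2·1 + 2·2 + 1·0 = 6 ≡ 0 (mod 3)
x^3: 2·1 + 1·2 = 4 ≡ 1 (mod 3)
x^4: 1·1 = 1 ≡ 1 (mod 3)
Result: x + x^3 + x^4

f · g = x + x^3 + x^4


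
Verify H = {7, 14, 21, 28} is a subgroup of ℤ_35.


Subgroup test for H = {7, 14, 21, 28} in (ℤ_35, +):
(1) 0 ∈ H? No
(2) Closure: for all a,b ∈ H, (a+b) mod 35 ∈ H? No  [counterexample: 7 + 28 = 0 ∉ H]
(3) Inverses: for all a ∈ H, -a mod 35 ∈ H? Yes

No, H is not a subgroup of ℤ_35


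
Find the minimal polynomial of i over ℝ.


i satisfies x² + 1 = 0, irreducible over ℝ

Minimal polynomial: x² + 1


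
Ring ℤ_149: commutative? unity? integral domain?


ℤ_149 is a commutative ring with unity 1; 149 is prime, so ℤ_149 is a field (hence an integral domain)
Commutative: Yes
Integral domain: Yes
Has unity: Yes

ℤ_149: Commutative=Yes, Unity=Yes


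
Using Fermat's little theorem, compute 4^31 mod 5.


Fermat's little theorem: if p is prime and gcd(a,p)=1, then a^(p-1) ≡ 1 (mod p)
p = 5 is prime, gcd(4,5) = 1
Reduce exponent: 31 mod 4 = 3
So 4^31 ≡ 4^3 (mod 5)
4^3 mod 5 = 4

4^31 ≡ 4 (mod 5)


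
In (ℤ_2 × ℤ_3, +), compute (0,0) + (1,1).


Operation: componentwise addition mod (2, 3)
(0,0) + (1,1) = ((a₁+b₁) mod 2, (a₂+b₂) mod 3) with a = (0,0), b = (1,1)

(0,0) + (1,1) = (1,1)


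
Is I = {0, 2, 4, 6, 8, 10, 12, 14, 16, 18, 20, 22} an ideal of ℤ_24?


Check ideal conditions for I = {0, 2, 4, 6, 8, 10, 12, 14, 16, 18, 20, 22} in ℤ_24:
(1) I is an additive subgroup? Yes
(2) For r ∈ ℤ_24 and a ∈ I: r·a ∈ I? Yes

Yes, I is an ideal of ℤ_24


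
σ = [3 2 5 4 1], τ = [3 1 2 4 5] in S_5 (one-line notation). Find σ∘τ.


σ∘τ: apply τ first, then σ
1 →τ 3 →σ 5
2 →τ 1 →σ 3
3 →τ 2 →σ 2
4 →τ 4 →σ 4
5 →τ 5 →σ 1

σ∘τ = [5 3 2 4 1]


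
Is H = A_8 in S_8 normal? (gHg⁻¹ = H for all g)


H = A_8 in S_8
A_8 has index 2 in S_8, and every subgroup of index 2 is normal

Yes, normal subgroup


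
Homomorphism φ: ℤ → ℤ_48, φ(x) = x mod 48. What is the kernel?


Kernel = preimage of identity
ker(φ) = {x ∈ ℤ : x ≡ 0 (mod 48)} = 48ℤ = {0, ±48, ±96, ...}

ker(φ) = 48ℤ


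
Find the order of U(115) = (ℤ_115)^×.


U(n) is the group of units mod n; |U(n)| = φ(n)
|U(115)| = φ(115) = 88

|U(115) = (ℤ_115)^×| = 88


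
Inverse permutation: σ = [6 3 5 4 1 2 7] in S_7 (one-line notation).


To find σ⁻¹, swap domain and range:
σ(1) = 6 → σ⁻¹(6) = 1
σ(2) = 3 → σ⁻¹(3) = 2
σ(3) = 5 → σ⁻¹(5) = 3
σ(4) = 4 → σ⁻¹(4) = 4
σ(5) = 1 → σ⁻¹(1) = 5
σ(6) = 2 → σ⁻¹(2) = 6
σ(7) = 7 → σ⁻¹(7) = 7

σ⁻¹ = [5 6 2 4 3 1 7]


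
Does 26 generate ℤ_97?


g generates ℤ_n iff gcd(g, n) = 1
gcd(26, 97) = 1
Since gcd = 1, 26 is a generator.

Yes, 26 generates ℤ_97


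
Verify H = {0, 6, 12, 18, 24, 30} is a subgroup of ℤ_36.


Subgroup test for H = {0, 6, 12, 18, 24, 30} in (ℤ_36, +):
(1) 0 ∈ H? Yes
(2) Closure: for all a,b ∈ H, (a+b) mod 36 ∈ H? Yes
(3) Inverses: for all a ∈ H, -a mod 36 ∈ H? Yes

Yes, H is a subgroup of ℤ_36


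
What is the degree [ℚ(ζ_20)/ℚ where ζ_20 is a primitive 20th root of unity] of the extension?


[ℚ(ζ_n):ℚ] = deg Φ_n(x) = φ(n). Here φ(20) = 8

[ℚ(ζ_20)/ℚ where ζ_20 is a primitive 20th root of unity] = 8


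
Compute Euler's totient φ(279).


Factor n: 279 = 3^2 × 31
φ(n) = n · ∏(1 - 1/p) over distinct primes p | n
φ(279) = 279 · (1 - 1/3) · (1 - 1/31) = 180

φ(279) = 180


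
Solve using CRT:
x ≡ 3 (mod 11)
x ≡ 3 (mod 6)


m₁ = 11, m₂ = 6, gcd = 1, so CRT applies. M = m₁·m₂ = 66
Let M₁ = M/m₁ = 6, M₂ = M/m₂ = 11
Find y₁ ≡ M₁⁻¹ (mod m₁): 6⁻¹ ≡ 2 (mod 11)
Find y₂ ≡ M₂⁻¹ (mod m₂): 11⁻¹ ≡ 5 (mod 6)
x = a₁·M₁·y₁ + a₂·M₂·y₂ = 3·6·2 + 3·11·5 = 201
Reduce mod 66: x ≡ 3
Check: 3 mod 11 = 3 ✓, 3 mod 6 = 3 ✓

x ≡ 3 (mod 66)


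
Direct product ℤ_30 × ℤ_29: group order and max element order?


|ℤ_30 × ℤ_29| = 30 × 29 = 870
Max element order = lcm(30,29) = 870
Cyclic? Yes (gcd=1)

|ℤ_30×ℤ_29| = 870, max element order = 870


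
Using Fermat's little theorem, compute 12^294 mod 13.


Fermat's little theorem: if p is prime and gcd(a,p)=1, then a^(p-1) ≡ 1 (mod p)
p = 13 is prime, gcd(12,13) = 1
Reduce exponent: 294 mod 12 = 6
So 12^294 ≡ 12^6 (mod 13)
12^6 mod 13 = 1

12^294 ≡ 1 (mod 13)


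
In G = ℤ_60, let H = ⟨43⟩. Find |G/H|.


|⟨43⟩| = n / gcd(43, 60) = 60 / 1 = 60
H is normal (ℤ_60 is abelian).
|G/H| = |G| / |H| = 60 / 60 = 1

|G/H| = 1


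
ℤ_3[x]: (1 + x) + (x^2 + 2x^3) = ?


Add coefficients mod 3:
x^0: 1 + 0 = 1 (mod 3)
x^1: 1 + 0 = 1 (mod 3)
x^2: 0 + 1 = 1 (mod 3)
x^3: 0 + 2 = 2 (mod 3)
Result: 1 + x + x^2 + 2x^3

f + g = 1 + x + x^2 + 2x^3


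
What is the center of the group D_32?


Z(G) = {g ∈ G | gx = xg for all x ∈ G}
For even n, Z(D_n) = {e, r^(n/2)}: the 180° rotation r^16 commutes with every reflection and rotation

Z(D_32) = {e, r^16}


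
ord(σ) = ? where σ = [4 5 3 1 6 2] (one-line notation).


Cycle decomposition: (1 4) (2 5 6)
Cycle lengths: 2, 3
Order = lcm(2, 3) = 6

ord(σ) = 6


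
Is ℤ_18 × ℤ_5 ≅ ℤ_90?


Comparing ℤ_18 × ℤ_5 and ℤ_90:
gcd(18,5) = 1, so ℤ_18 × ℤ_5 ≅ ℤ_90 (CRT)

Yes, ℤ_18 × ℤ_5 ≅ ℤ_90


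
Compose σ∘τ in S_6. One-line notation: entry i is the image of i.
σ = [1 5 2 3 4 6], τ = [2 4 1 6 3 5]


σ∘τ: apply τ first, then σ
1 →τ 2 →σ 5
2 →τ 4 →σ 3
3 →τ 1 →σ 1
4 →τ 6 →σ 6
5 →τ 3 →σ 2
6 →τ 5 →σ 4

σ∘τ = [5 3 1 6 2 4]


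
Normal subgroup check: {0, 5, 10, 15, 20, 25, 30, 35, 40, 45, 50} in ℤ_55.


H = {0, 5, 10, 15, 20, 25, 30, 35, 40, 45, 50} in ℤ_55
ℤ_55 is abelian; every subgroup of an abelian group is normal

Yes, normal subgroup


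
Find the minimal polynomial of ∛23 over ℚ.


∛23 satisfies x³ - 23 = 0, irreducible over ℚ (no rational root; 23 is not a perfect cube)

Minimal polynomial: x³ - 23


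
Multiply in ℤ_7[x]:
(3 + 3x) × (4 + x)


Expand and collect like terms; reduce coefficients mod 7:
x^0: 3·4 = 12 ≡ 5 (mod 7)
x^1: 3·1 + 3·4 = 15 ≡ 1 (mod 7)
x^2: 3·1 = 3 ≡ 3 (mod 7)
Result: 5 + x + 3x^2

f · g = 5 + x + 3x^2


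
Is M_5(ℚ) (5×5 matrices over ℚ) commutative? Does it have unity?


Matrix multiplication is non-commutative for n ≥ 2; the identity matrix I is the unity; singular matrices give zero divisors, so not an integral domain
Commutative: No
Integral domain: No
Has unity: Yes

M_5(ℚ) (5×5 matrices over ℚ): Commutative=No, Unity=Yes


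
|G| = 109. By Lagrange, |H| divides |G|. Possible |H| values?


Lagrange's theorem: |H| divides |G|
|G| = 109
Divisors of 109: 1, 109

Possible subgroup orders: {1, 109}


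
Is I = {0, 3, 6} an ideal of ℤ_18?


Check ideal conditions for I = {0, 3, 6} in ℤ_18:
(1) I is an additive subgroup? No
(2) For r ∈ ℤ_18 and a ∈ I: r·a ∈ I? No  [counterexample: r=2, a=6, r·a mod 18 = 12 ∉ I]

No, I is not an ideal of ℤ_18


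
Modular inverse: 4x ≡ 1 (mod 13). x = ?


Use the extended Euclidean algorithm to write 1 = 4·s + 13·t; then s mod 13 is the inverse.
Euclidean algorithm:
  4 = 0·13 + 4
  13 = 3·4 + 1
  4 = 4·1 + 0
gcd(4,13) = 1
Back-substitution gives: 4·(-3) + 13·(1) = 1
So 4⁻¹ ≡ -3 ≡ 10 (mod 13)
Check: 4 × 10 = 40 ≡ 1 (mod 13) ✓

4⁻¹ ≡ 10 (mod 13)


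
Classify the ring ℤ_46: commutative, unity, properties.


ℤ_46 is a commutative ring with unity 1; 46 = 2×23 is composite, so 2·23 ≡ 0 gives zero divisors (not an integral domain)
Commutative: Yes
Integral domain: No
Has unity: Yes

ℤ_46: Commutative=Yes, Unity=Yes


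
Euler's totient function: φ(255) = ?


Factor n: 255 = 3 × 5 × 17
φ(n) = n · ∏(1 - 1/p) over distinct primes p | n
φ(255) = 255 · (1 - 1/3) · (1 - 1/5) · (1 - 1/17) = 128

φ(255) = 128


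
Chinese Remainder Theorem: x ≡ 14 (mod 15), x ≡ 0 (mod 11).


m₁ = 15, m₂ = 11, gcd = 1, so CRT applies. M = m₁·m₂ = 165
Let M₁ = M/m₁ = 11, M₂ = M/m₂ = 15
Find y₁ ≡ M₁⁻¹ (mod m₁): 11⁻¹ ≡ 11 (mod 15)
Find y₂ ≡ M₂⁻¹ (mod m₂): 15⁻¹ ≡ 3 (mod 11)
x = a₁·M₁·y₁ + a₂·M₂·y₂ = 14·11·11 + 0·15·3 = 1694
Reduce mod 165: x ≡ 44
Check: 44 mod 15 = 14 ✓, 44 mod 11 = 0 ✓

x ≡ 44 (mod 165)


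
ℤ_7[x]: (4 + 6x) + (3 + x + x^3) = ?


Add coefficients mod 7:
x^0: 4 + 3 = 0 (mod 7)
x^1: 6 + 1 = 0 (mod 7)
x^2: 0 + 0 = 0 (mod 7)
x^3: 0 + 1 = 1 (mod 7)
Result: x^3

f + g = x^3


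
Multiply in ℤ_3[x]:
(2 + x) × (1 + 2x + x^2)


Expand and collect like terms; reduce coefficients mod 3:
x^0: 2·1 = 2 ≡ 2 (mod 3)
x^1: 2·2 + 1·1 = 5 ≡ 2 (mod 3)
x^2: 2·1 + 1·2 = 4 ≡ 1 (mod 3)
x^3: 1·1 = 1 ≡ 1 (mod 3)
Result: 2 + 2x + x^2 + x^3

f · g = 2 + 2x + x^2 + x^3


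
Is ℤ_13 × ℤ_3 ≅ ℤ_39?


Comparing ℤ_13 × ℤ_3 and ℤ_39:
gcd(13,3) = 1, so ℤ_13 × ℤ_3 ≅ ℤ_39 (CRT)

Yes, ℤ_13 × ℤ_3 ≅ ℤ_39


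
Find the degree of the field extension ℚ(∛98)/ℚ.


∛98 has minimal polynomial x³ - 98 (irreducible over ℚ since 98 is not a perfect cube)

[ℚ(∛98)/ℚ] = 3


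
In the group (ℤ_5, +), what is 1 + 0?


Operation: addition mod 5
1 + 0 = (a + b) mod 5 with a = 1, b = 0

1 + 0 = 1


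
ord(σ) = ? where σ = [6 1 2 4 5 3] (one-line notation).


Cycle decomposition: (1 6 3 2)
Cycle lengths: 4
Order = lcm(4) = 4

ord(σ) = 4


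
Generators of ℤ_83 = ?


g generates ℤ_n iff gcd(g,n) = 1
Prime factors of 83: 83
Generators are g ∈ {1,...,82} not divisible by any of these primes.
Generators: {1, 2, 3, 4, 5, 6, 7, 8, 9, 10, 11, 12, 13, 14, 15, 16, 17, 18, 19, 20, 21, 22, 23, 24, 25, 26, 27, 28, 29, 30, 31, 32, 33, 34, 35, 36, 37, 38, 39, 40, 41, 42, 43, 44, 45, 46, 47, 48, 49, 50, 51, 52, 53, 54, 55, 56, 57, 58, 59, 60, 61, 62, 63, 64, 65, 66, 67, 68, 69, 70, 71, 72, 73, 74, 75, 76, 77, 78, 79, 80, 81, 82}
Number of generators = φ(83) = 82

Generators of ℤ_83 = {1, 2, 3, 4, 5, 6, 7, 8, 9, 10, 11, 12, 13, 14, 15, 16, 17, 18, 19, 20, 21, 22, 23, 24, 25, 26, 27, 28, 29, 30, 31, 32, 33, 34, 35, 36, 37, 38, 39, 40, 41, 42, 43, 44, 45, 46, 47, 48, 49, 50, 51, 52, 53, 54, 55, 56, 57, 58, 59, 60, 61, 62, 63, 64, 65, 66, 67, 68, 69, 70, 71, 72, 73, 74, 75, 76, 77, 78, 79, 80, 81, 82}


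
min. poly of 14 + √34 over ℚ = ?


Let α = 14 + √34. Then α - 14 = √34, so (α - 14)² = 34, giving α² - 28α + 162 = 0. Degree 2 and α ∉ ℚ, so this is the minimal polynomial.

Minimal polynomial: x² - 28x + 162


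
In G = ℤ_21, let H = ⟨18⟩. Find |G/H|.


|⟨18⟩| = n / gcd(18, 21) = 21 / 3 = 7
H is normal (ℤ_21 is abelian).
|G/H| = |G| / |H| = 21 / 7 = 3

|G/H| = 3


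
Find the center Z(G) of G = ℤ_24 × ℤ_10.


Z(G) = {g ∈ G | gx = xg for all x ∈ G}
Direct product of abelian groups is abelian, so Z(G) = G

Z(ℤ_24 × ℤ_10) = ℤ_24 × ℤ_10


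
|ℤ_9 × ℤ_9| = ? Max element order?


|ℤ_9 × ℤ_9| = 9 × 9 = 81
Max element order = lcm(9,9) = 9
Cyclic? No (gcd=9)

|ℤ_9×ℤ_9| = 81, max element order = 9


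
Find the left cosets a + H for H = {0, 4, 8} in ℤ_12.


H = {0, 4, 8}, |H| = 3
Number of cosets = |G|/|H| = 12/3 = 4
0 + H = {0, 4, 8}
1 + H = {1, 5, 9}
2 + H = {2, 6, 10}
3 + H = {3, 7, 11}

Cosets: 0+H={0,4,8}; 1+H={1,5,9}; 2+H={2,6,10}; 3+H={3,7,11}


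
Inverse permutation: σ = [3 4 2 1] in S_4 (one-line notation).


To find σ⁻¹, swap domain and range:
σ(1) = 3 → σ⁻¹(3) = 1
σ(2) = 4 → σ⁻¹(4) = 2
σ(3) = 2 → σ⁻¹(2) = 3
σ(4) = 1 → σ⁻¹(1) = 4

σ⁻¹ = [4 3 1 2]


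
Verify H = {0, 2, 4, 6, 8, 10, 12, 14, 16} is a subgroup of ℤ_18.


Subgroup test for H = {0, 2, 4, 6, 8, 10, 12, 14, 16} in (ℤ_18, +):
(1) 0 ∈ H? Yes
(2) Closure: for all a,b ∈ H, (a+b) mod 18 ∈ H? Yes
(3) Inverses: for all a ∈ H, -a mod 18 ∈ H? Yes

Yes, H is a subgroup of ℤ_18


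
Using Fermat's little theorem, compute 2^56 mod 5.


Fermat's little theorem: if p is prime and gcd(a,p)=1, then a^(p-1) ≡ 1 (mod p)
p = 5 is prime, gcd(2,5) = 1
Reduce exponent: 56 mod 4 = 0
So 2^56 ≡ 2^0 (mod 5)
2^0 = 1

2^56 ≡ 1 (mod 5)


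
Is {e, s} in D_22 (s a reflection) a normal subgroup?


H = {e, s} in D_22 (s a reflection)
r·s·r⁻¹ = sr⁻² ≠ s for n ≥ 3, so {e, s} is not closed under conjugation

No, not a normal subgroup


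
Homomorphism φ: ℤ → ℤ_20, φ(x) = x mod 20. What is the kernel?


Kernel = preimage of identity
ker(φ) = {x ∈ ℤ : x ≡ 0 (mod 20)} = 20ℤ = {0, ±20, ±40, ...}

ker(φ) = 20ℤ


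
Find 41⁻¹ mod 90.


Use the extended Euclidean algorithm to write 1 = 41·s + 90·t; then s mod 90 is the inverse.
Euclidean algorithm:
  41 = 0·90 + 41
  90 = 2·41 + 8
  41 = 5·8 + 1
  8 = 8·1 + 0
gcd(41,90) = 1
Back-substitution gives: 41·(11) + 90·(-5) = 1
So 41⁻¹ ≡ 11 ≡ 11 (mod 90)
Check: 41 × 11 = 451 ≡ 1 (mod 90) ✓

41⁻¹ ≡ 11 (mod 90)


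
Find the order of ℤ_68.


ℤ_n has n elements.

|ℤ_68| = 68


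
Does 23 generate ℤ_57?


g generates ℤ_n iff gcd(g, n) = 1
gcd(23, 57) = 1
Since gcd = 1, 23 is a generator.

Yes, 23 generates ℤ_57


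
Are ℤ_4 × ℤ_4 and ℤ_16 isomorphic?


Comparing ℤ_4 × ℤ_4 and ℤ_16:
gcd(4,4) = 4 ≠ 1. Max element order in ℤ_4×ℤ_4 is lcm(4,4) = 4 < 16, so it has no element of order 16

No, ℤ_4 × ℤ_4 ≇ ℤ_16


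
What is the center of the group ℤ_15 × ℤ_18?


Z(G) = {g ∈ G | gx = xg for all x ∈ G}
Direct product of abelian groups is abelian, so Z(G) = G

Z(ℤ_15 × ℤ_18) = ℤ_15 × ℤ_18


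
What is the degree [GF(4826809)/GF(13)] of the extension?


GF(4826809) = GF(13^6), so the extension degree is 6

[GF(4826809)/GF(13)] = 6


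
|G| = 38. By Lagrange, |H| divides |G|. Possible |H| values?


Lagrange's theorem: |H| divides |G|
|G| = 38
Divisors of 38: 1, 2, 19, 38

Possible subgroup orders: {1, 2, 19, 38}


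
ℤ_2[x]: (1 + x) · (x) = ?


Expand and collect like terms; reduce coefficients mod 2:
x^0: 1·0 = 0 ≡ 0 (mod 2)
x^1: 1·1 + 1·0 = 1 ≡ 1 (mod 2)
x^2: 1·1 = 1 ≡ 1 (mod 2)
Result: x + x^2

f · g = x + x^2


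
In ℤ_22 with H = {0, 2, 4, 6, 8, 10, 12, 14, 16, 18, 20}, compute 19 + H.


19 + H = {19 + h (mod 22) : h ∈ H}
19+0=19, 19+2=21, 19+4=1, 19+6=3, 19+8=5, 19+10=7, 19+12=9, 19+14=11, 19+16=13, 19+18=15, 19+20=17
19 + H = {1, 3, 5, 7, 9, 11, 13, 15, 17, 19, 21} = 1 + H

19 + H = {1, 3, 5, 7, 9, 11, 13, 15, 17, 19, 21}


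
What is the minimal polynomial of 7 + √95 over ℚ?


Let α = 7 + √95. Then α - 7 = √95, so (α - 7)² = 95, giving α² - 14α - 46 = 0. Degree 2 and α ∉ ℚ, so this is the minimal polynomial.

Minimal polynomial: x² - 14x - 46


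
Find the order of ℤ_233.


ℤ_n has n elements.

|ℤ_233| = 233


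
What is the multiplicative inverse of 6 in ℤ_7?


Use the extended Euclidean algorithm to write 1 = 6·s + 7·t; then s mod 7 is the inverse.
Euclidean algorithm:
  6 = 0·7 + 6
  7 = 1·6 + 1
  6 = 6·1 + 0
gcd(6,7) = 1
Back-substitution gives: 6·(-1) + 7·(1) = 1
So 6⁻¹ ≡ -1 ≡ 6 (mod 7)
Check: 6 × 6 = 36 ≡ 1 (mod 7) ✓

6⁻¹ ≡ 6 (mod 7)


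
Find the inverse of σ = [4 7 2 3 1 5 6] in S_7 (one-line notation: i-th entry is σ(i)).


To find σ⁻¹, swap domain and range:
σ(1) = 4 → σ⁻¹(4) = 1
σ(2) = 7 → σ⁻¹(7) = 2
σ(3) = 2 → σ⁻¹(2) = 3
σ(4) = 3 → σ⁻¹(3) = 4
σ(5) = 1 → σ⁻¹(1) = 5
σ(6) = 5 → σ⁻¹(5) = 6
σ(7) = 6 → σ⁻¹(6) = 7

σ⁻¹ = [5 3 4 1 6 7 2]


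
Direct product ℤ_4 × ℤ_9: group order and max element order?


|ℤ_4 × ℤ_9| = 4 × 9 = 36
Max element order = lcm(4,9) = 36
Cyclic? Yes (gcd=1)

|ℤ_4×ℤ_9| = 36, max element order = 36


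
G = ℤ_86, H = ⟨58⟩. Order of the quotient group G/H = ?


|⟨58⟩| = n / gcd(58, 86) = 86 / 2 = 43
H is normal (ℤ_86 is abelian).
|G/H| = |G| / |H| = 86 / 43 = 2

|G/H| = 2


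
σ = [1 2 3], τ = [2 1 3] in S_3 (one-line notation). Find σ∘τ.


σ∘τ: apply τ first, then σ
1 →τ 2 →σ 2
2 →τ 1 →σ 1
3 →τ 3 →σ 3

σ∘τ = [2 1 3]


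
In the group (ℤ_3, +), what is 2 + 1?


Operation: addition mod 3
2 + 1 = (a + b) mod 3 with a = 2, b = 1

2 + 1 = 0


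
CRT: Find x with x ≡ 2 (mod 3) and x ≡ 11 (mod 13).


m₁ = 3, m₂ = 13, gcd = 1, so CRT applies. M = m₁·m₂ = 39
Let M₁ = M/m₁ = 13, M₂ = M/m₂ = 3
Find y₁ ≡ M₁⁻¹ (mod m₁): 13⁻¹ ≡ 1 (mod 3)
Find y₂ ≡ M₂⁻¹ (mod m₂): 3⁻¹ ≡ 9 (mod 13)
x = a₁·M₁·y₁ + a₂·M₂·y₂ = 2·13·1 + 11·3·9 = 323
Reduce mod 39: x ≡ 11
Check: 11 mod 3 = 2 ✓, 11 mod 13 = 11 ✓

x ≡ 11 (mod 39)


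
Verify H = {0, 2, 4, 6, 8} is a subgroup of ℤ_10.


Subgroup test for H = {0, 2, 4, 6, 8} in (ℤ_10, +):
(1) 0 ∈ H? Yes
(2) Closure: for all a,b ∈ H, (a+b) mod 10 ∈ H? Yes
(3) Inverses: for all a ∈ H, -a mod 10 ∈ H? Yes

Yes, H is a subgroup of ℤ_10


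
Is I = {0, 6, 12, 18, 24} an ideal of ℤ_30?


Check ideal conditions for I = {0, 6, 12, 18, 24} in ℤ_30:
(1) I is an additive subgroup? Yes
(2) For r ∈ ℤ_30 and a ∈ I: r·a ∈ I? Yes

Yes, I is an ideal of ℤ_30


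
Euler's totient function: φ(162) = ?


Factor n: 162 = 2 × 3^4
φ(n) = n · ∏(1 - 1/p) over distinct primes p | n
φ(162) = 162 · (1 - 1/2) · (1 - 1/3) = 54

φ(162) = 54


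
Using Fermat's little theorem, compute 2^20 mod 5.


Fermat's little theorem: if p is prime and gcd(a,p)=1, then a^(p-1) ≡ 1 (mod p)
p = 5 is prime, gcd(2,5) = 1
Reduce exponent: 20 mod 4 = 0
So 2^20 ≡ 2^0 (mod 5)
2^0 = 1

2^20 ≡ 1 (mod 5)


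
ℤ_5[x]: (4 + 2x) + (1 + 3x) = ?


Add coefficients mod 5:
x^0: 4 + 1 = 0 (mod 5)
x^1: 2 + 3 = 0 (mod 5)
Result: 0

f + g = 0


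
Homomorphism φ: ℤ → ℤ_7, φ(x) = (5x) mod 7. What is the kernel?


Kernel = preimage of identity
ker(φ) = {x ∈ ℤ : 5x ≡ 0 (mod 7)}. gcd(5,7) = 1, so 5x ≡ 0 (mod 7) ⟺ x ≡ 0 (mod 7/1 = 7). Hence ker(φ) = 7ℤ

ker(φ) = 7ℤ


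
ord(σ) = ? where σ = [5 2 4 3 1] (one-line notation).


Cycle decomposition: (1 5) (3 4)
Cycle lengths: 2, 2
Order = lcm(2, 2) = 2

ord(σ) = 2


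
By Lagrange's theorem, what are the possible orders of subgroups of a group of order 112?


Lagrange's theorem: |H| divides |G|
|G| = 112
Divisors of 112: 1, 2, 4, 7, 8, 14, 16, 28, 56, 112

Possible subgroup orders: {1, 2, 4, 7, 8, 14, 16, 28, 56, 112}


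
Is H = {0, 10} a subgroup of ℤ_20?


Subgroup test for H = {0, 10} in (ℤ_20, +):
(1) 0 ∈ H? Yes
(2) Closure: for all a,b ∈ H, (a+b) mod 20 ∈ H? Yes
(3) Inverses: for all a ∈ H, -a mod 20 ∈ H? Yes

Yes, H is a subgroup of ℤ_20


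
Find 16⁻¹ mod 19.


Use the extended Euclidean algorithm to write 1 = 16·s + 19·t; then s mod 19 is the inverse.
Euclidean algorithm:
  16 = 0·19 + 16
  19 = 1·16 + 3
  16 = 5·3 + 1
  3 = 3·1 + 0
gcd(16,19) = 1
Back-substitution gives: 16·(6) + 19·(-5) = 1
So 16⁻¹ ≡ 6 ≡ 6 (mod 19)
Check: 16 × 6 = 96 ≡ 1 (mod 19) ✓

16⁻¹ ≡ 6 (mod 19)


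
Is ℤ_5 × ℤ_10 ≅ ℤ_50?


Comparing ℤ_5 × ℤ_10 and ℤ_50:
gcd(5,10) = 5 ≠ 1. Max element order in ℤ_5×ℤ_10 is lcm(5,10) = 10 < 50, so it has no element of order 50

No, ℤ_5 × ℤ_10 ≇ ℤ_50


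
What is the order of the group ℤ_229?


ℤ_n has n elements.

|ℤ_229| = 229


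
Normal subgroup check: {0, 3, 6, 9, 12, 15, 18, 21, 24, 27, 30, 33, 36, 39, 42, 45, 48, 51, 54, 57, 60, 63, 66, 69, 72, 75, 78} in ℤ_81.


H = {0, 3, 6, 9, 12, 15, 18, 21, 24, 27, 30, 33, 36, 39, 42, 45, 48, 51, 54, 57, 60, 63, 66, 69, 72, 75, 78} in ℤ_81
ℤ_81 is abelian; every subgroup of an abelian group is normal

Yes, normal subgroup


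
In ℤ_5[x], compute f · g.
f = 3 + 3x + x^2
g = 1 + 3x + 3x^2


Expand and collect like terms; reduce coefficients mod 5:
x^0: 3·1 = 3 ≡ 3 (mod 5)
x^1: 3·3 + 3·1 = 12 ≡ 2 (mod 5)
x^2: 3·3 + 3·3 + 1·1 = 19 ≡ 4 (mod 5)
x^3: 3·3 + 1·3 = 12 ≡ 2 (mod 5)
x^4: 1·3 = 3 ≡ 3 (mod 5)
Result: 3 + 2x + 4x^2 + 2x^3 + 3x^4

f · g = 3 + 2x + 4x^2 + 2x^3 + 3x^4


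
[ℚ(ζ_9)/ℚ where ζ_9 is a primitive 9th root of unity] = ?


[ℚ(ζ_n):ℚ] = deg Φ_n(x) = φ(n). Here φ(9) = 6

[ℚ(ζ_9)/ℚ where ζ_9 is a primitive 9th root of unity] = 6


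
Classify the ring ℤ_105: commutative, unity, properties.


ℤ_105 is a commutative ring with unity 1; 105 = 3×35 is composite, so 3·35 ≡ 0 gives zero divisors (not an integral domain)
Commutative: Yes
Integral domain: No
Has unity: Yes

ℤ_105: Commutative=Yes, Unity=Yes


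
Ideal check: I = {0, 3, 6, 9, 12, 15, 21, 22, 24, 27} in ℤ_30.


Check ideal conditions for I = {0, 3, 6, 9, 12, 15, 21, 22, 24, 27} in ℤ_30:
(1) I is an additive subgroup? No
(2) For r ∈ ℤ_30 and a ∈ I: r·a ∈ I? No  [counterexample: r=2, a=9, r·a mod 30 = 18 ∉ I]

No, I is not an ideal of ℤ_30


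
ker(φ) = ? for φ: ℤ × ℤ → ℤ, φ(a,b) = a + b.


Kernel = preimage of identity
ker(φ) = {(a,b) ∈ ℤ² | a+b = 0} = {(a,-a) | a ∈ ℤ}

ker(φ) = {(a,-a) | a ∈ ℤ}


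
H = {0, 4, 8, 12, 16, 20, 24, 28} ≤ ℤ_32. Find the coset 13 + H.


13 + H = {13 + h (mod 32) : h ∈ H}
13+0=13, 13+4=17, 13+8=21, 13+12=25, 13+16=29, 13+20=1, 13+24=5, 13+28=9
13 + H = {1, 5, 9, 13, 17, 21, 25, 29} = 1 + H

13 + H = {1, 5, 9, 13, 17, 21, 25, 29}


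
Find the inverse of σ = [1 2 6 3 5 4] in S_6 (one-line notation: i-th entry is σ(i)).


To find σ⁻¹, swap domain and range:
σ(1) = 1 → σ⁻¹(1) = 1
σ(2) = 2 → σ⁻¹(2) = 2
σ(3) = 6 → σ⁻¹(6) = 3
σ(4) = 3 → σ⁻¹(3) = 4
σ(5) = 5 → σ⁻¹(5) = 5
σ(6) = 4 → σ⁻¹(4) = 6

σ⁻¹ = [1 2 4 6 5 3]


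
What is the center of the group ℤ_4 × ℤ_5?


Z(G) = {g ∈ G | gx = xg for all x ∈ G}
Direct product of abelian groups is abelian, so Z(G) = G

Z(ℤ_4 × ℤ_5) = ℤ_4 × ℤ_5


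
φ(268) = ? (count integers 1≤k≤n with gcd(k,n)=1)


Factor n: 268 = 2^2 × 67
φ(n) = n · ∏(1 - 1/p) over distinct primes p | n
φ(268) = 268 · (1 - 1/2) · (1 - 1/67) = 132

φ(268) = 132


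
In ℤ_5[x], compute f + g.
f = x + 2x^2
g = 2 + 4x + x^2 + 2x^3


Add coefficients mod 5:
x^0: 0 + 2 = 2 (mod 5)
x^1: 1 + 4 = 0 (mod 5)
x^2: 2 + 1 = 3 (mod 5)
x^3: 0 + 2 = 2 (mod 5)
Result: 2 + 3x^2 + 2x^3

f + g = 2 + 3x^2 + 2x^3


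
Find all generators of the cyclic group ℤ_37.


g generates ℤ_n iff gcd(g,n) = 1
Prime factors of 37: 37
Generators are g ∈ {1,...,36} not divisible by any of these primes.
Generators: {1, 2, 3, 4, 5, 6, 7, 8, 9, 10, 11, 12, 13, 14, 15, 16, 17, 18, 19, 20, 21, 22, 23, 24, 25, 26, 27, 28, 29, 30, 31, 32, 33, 34, 35, 36}
Number of generators = φ(37) = 36

Generators of ℤ_37 = {1, 2, 3, 4, 5, 6, 7, 8, 9, 10, 11, 12, 13, 14, 15, 16, 17, 18, 19, 20, 21, 22, 23, 24, 25, 26, 27, 28, 29, 30, 31, 32, 33, 34, 35, 36}


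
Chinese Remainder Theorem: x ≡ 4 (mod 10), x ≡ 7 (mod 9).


m₁ = 10, m₂ = 9, gcd = 1, so CRT applies. M = m₁·m₂ = 90
Let M₁ = M/m₁ = 9, M₂ = M/m₂ = 10
Find y₁ ≡ M₁⁻¹ (mod m₁): 9⁻¹ ≡ 9 (mod 10)
Find y₂ ≡ M₂⁻¹ (mod m₂): 10⁻¹ ≡ 1 (mod 9)
x = a₁·M₁·y₁ + a₂·M₂·y₂ = 4·9·9 + 7·10·1 = 394
Reduce mod 90: x ≡ 34
Check: 34 mod 10 = 4 ✓, 34 mod 9 = 7 ✓

x ≡ 34 (mod 90)


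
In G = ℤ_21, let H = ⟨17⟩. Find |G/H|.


|⟨17⟩| = n / gcd(17, 21) = 21 / 1 = 21
H is normal (ℤ_21 is abelian).
|G/H| = |G| / |H| = 21 / 21 = 1

|G/H| = 1


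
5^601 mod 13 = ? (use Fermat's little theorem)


Fermat's little theorem: if p is prime and gcd(a,p)=1, then a^(p-1) ≡ 1 (mod p)
p = 13 is prime, gcd(5,13) = 1
Reduce exponent: 601 mod 12 = 1
So 5^601 ≡ 5^1 (mod 13)
5^1 mod 13 = 5

5^601 ≡ 5 (mod 13)


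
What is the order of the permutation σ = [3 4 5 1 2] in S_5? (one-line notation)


Cycle decomposition: (1 3 5 2 4)
Cycle lengths: 5
Order = lcm(5) = 5

ord(σ) = 5


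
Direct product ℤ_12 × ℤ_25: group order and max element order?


|ℤ_12 × ℤ_25| = 12 × 25 = 300
Max element order = lcm(12,25) = 300
Cyclic? Yes (gcd=1)

|ℤ_12×ℤ_25| = 300, max element order = 300


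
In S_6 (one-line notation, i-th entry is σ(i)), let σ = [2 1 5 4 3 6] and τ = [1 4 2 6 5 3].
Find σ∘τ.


σ∘τ: apply τ first, then σ
1 →τ 1 →σ 2
2 →τ 4 →σ 4
3 →τ 2 →σ 1
4 →τ 6 →σ 6
5 →τ 5 →σ 3
6 →τ 3 →σ 5

σ∘τ = [2 4 1 6 3 5]


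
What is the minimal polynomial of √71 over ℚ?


√71 satisfies x² - 71 = 0, irreducible over ℚ since 71 is squarefree

Minimal polynomial: x² - 71


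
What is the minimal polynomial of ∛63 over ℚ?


∛63 satisfies x³ - 63 = 0, irreducible over ℚ (no rational root; 63 is not a perfect cube)

Minimal polynomial: x³ - 63


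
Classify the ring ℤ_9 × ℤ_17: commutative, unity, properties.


Direct product ring; commutative with unity (1,1); but (1,0)·(0,1) = (0,0) gives zero divisors, so not an integral domain
Commutative: Yes
Integral domain: No
Has unity: Yes

ℤ_9 × ℤ_17: Commutative=Yes, Unity=Yes


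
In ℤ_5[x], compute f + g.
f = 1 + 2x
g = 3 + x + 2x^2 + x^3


Add coefficients mod 5:
x^0: 1 + 3 = 4 (mod 5)
x^1: 2 + 1 = 3 (mod 5)
x^2: 0 + 2 = 2 (mod 5)
x^3: 0 + 1 = 1 (mod 5)
Result: 4 + 3x + 2x^2 + x^3

f + g = 4 + 3x + 2x^2 + x^3


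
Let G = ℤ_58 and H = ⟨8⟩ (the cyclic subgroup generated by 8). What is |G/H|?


|⟨8⟩| = n / gcd(8, 58) = 58 / 2 = 29
H is normal (ℤ_58 is abelian).
|G/H| = |G| / |H| = 58 / 29 = 2

|G/H| = 2


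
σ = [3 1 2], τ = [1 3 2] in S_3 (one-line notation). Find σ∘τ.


σ∘τ: apply τ first, then σ
1 →τ 1 →σ 3
2 →τ 3 →σ 2
3 →τ 2 →σ 1

σ∘τ = [3 2 1]


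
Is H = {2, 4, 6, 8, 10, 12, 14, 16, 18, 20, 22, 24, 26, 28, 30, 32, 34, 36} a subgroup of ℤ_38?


Subgroup test for H = {2, 4, 6, 8, 10, 12, 14, 16, 18, 20, 22, 24, 26, 28, 30, 32, 34, 36} in (ℤ_38, +):
(1) 0 ∈ H? No
(2) Closure: for all a,b ∈ H, (a+b) mod 38 ∈ H? No  [counterexample: 2 + 36 = 0 ∉ H]
(3) Inverses: for all a ∈ H, -a mod 38 ∈ H? Yes

No, H is not a subgroup of ℤ_38


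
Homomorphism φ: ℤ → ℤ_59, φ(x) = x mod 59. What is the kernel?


Kernel = preimage of identity
ker(φ) = {x ∈ ℤ : x ≡ 0 (mod 59)} = 59ℤ = {0, ±59, ±118, ...}

ker(φ) = 59ℤ


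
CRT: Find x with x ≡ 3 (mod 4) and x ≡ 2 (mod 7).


m₁ = 4, m₂ = 7, gcd = 1, so CRT applies. M = m₁·m₂ = 28
Let M₁ = M/m₁ = 7, M₂ = M/m₂ = 4
Find y₁ ≡ M₁⁻¹ (mod m₁): 7⁻¹ ≡ 3 (mod 4)
Find y₂ ≡ M₂⁻¹ (mod m₂): 4⁻¹ ≡ 2 (mod 7)
x = a₁·M₁·y₁ + a₂·M₂·y₂ = 3·7·3 + 2·4·2 = 79
Reduce mod 28: x ≡ 23
Check: 23 mod 4 = 3 ✓, 23 mod 7 = 2 ✓

x ≡ 23 (mod 28)


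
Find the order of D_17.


|D_n| = 2n (n rotations and n reflections)
|D_17| = 2×17 = 34

|D_17| = 34


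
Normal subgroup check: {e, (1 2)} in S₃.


H = {e, (1 2)} in S₃
(1 3)(1 2)(1 3)⁻¹ = (2 3) ∉ {e, (1 2)}, so it is not normal

No, not a normal subgroup


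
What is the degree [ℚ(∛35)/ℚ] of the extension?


∛35 has minimal polynomial x³ - 35 (irreducible over ℚ since 35 is not a perfect cube)

[ℚ(∛35)/ℚ] = 3


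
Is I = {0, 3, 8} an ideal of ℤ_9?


Check ideal conditions for I = {0, 3, 8} in ℤ_9:
(1) I is an additive subgroup? No
(2) For r ∈ ℤ_9 and a ∈ I: r·a ∈ I? No  [counterexample: r=2, a=3, r·a mod 9 = 6 ∉ I]

No, I is not an ideal of ℤ_9


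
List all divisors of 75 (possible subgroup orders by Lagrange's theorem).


Lagrange's theorem: |H| divides |G|
|G| = 75
Divisors of 75: 1, 3, 5, 15, 25, 75

Possible subgroup orders: {1, 3, 5, 15, 25, 75}


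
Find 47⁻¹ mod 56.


Use the extended Euclidean algorithm to write 1 = 47·s + 56·t; then s mod 56 is the inverse.
Euclidean algorithm:
  47 = 0·56 + 47
  56 = 1·47 + 9
  47 = 5·9 + 2
  9 = 4·2 + 1
  2 = 2·1 + 0
gcd(47,56) = 1
Back-substitution gives: 47·(-25) + 56·(21) = 1
So 47⁻¹ ≡ -25 ≡ 31 (mod 56)
Check: 47 × 31 = 1457 ≡ 1 (mod 56) ✓

47⁻¹ ≡ 31 (mod 56)


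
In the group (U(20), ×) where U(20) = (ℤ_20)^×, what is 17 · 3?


Operation: multiplication mod 20
17 · 3 = (a × b) mod 20 with a = 17, b = 3

17 · 3 = 11


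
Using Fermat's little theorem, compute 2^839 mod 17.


Fermat's little theorem: if p is prime and gcd(a,p)=1, then a^(p-1) ≡ 1 (mod p)
p = 17 is prime, gcd(2,17) = 1
Reduce exponent: 839 mod 16 = 7
So 2^839 ≡ 2^7 (mod 17)
2^7 mod 17 = 9

2^839 ≡ 9 (mod 17)


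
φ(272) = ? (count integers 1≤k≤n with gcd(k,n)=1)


Factor n: 272 = 2^4 × 17
φ(n) = n · ∏(1 - 1/p) over distinct primes p | n
φ(272) = 272 · (1 - 1/2) · (1 - 1/17) = 128

φ(272) = 128


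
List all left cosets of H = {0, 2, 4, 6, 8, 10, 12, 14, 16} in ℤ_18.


H = {0, 2, 4, 6, 8, 10, 12, 14, 16}, |H| = 9
Number of cosets = |G|/|H| = 18/9 = 2
0 + H = {0, 2, 4, 6, 8, 10, 12, 14, 16}
1 + H = {1, 3, 5, 7, 9, 11, 13, 15, 17}

Cosets: 0+H={0,2,4,6,8,10,12,14,16}; 1+H={1,3,5,7,9,11,13,15,17}


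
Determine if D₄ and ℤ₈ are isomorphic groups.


Comparing D₄ and ℤ₈:
D₄ is non-abelian, ℤ₈ is abelian

No, D₄ ≇ ℤ₈


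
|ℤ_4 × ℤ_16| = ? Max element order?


|ℤ_4 × ℤ_16| = 4 × 16 = 64
Max element order = lcm(4,16) = 16
Cyclic? No (gcd=4)

|ℤ_4×ℤ_16| = 64, max element order = 16


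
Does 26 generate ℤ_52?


g generates ℤ_n iff gcd(g, n) = 1
gcd(26, 52) = 26
Since gcd = 26 ≠ 1, ⟨26⟩ has order 2 < 52, so 26 is not a generator.

No, 26 does not generate ℤ_52


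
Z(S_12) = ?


Z(G) = {g ∈ G | gx = xg for all x ∈ G}
S_n is non-abelian for n ≥ 3; Z(S_12) is trivial

Z(S_12) = {e}


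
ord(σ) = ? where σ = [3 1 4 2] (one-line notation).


Cycle decomposition: (1 3 4 2)
Cycle lengths: 4
Order = lcm(4) = 4

ord(σ) = 4


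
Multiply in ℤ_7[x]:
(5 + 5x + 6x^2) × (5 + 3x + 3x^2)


Expand and collect like terms; reduce coefficients mod 7:
x^0: 5·5 = 25 ≡ 4 (mod 7)
x^1: 5·3 + 5·5 = 40 ≡ 5 (mod 7)
x^2: 5·3 + 5·3 + 6·5 = 60 ≡ 4 (mod 7)
x^3: 5·3 + 6·3 = 33 ≡ 5 (mod 7)
x^4: 6·3 = 18 ≡ 4 (mod 7)
Result: 4 + 5x + 4x^2 + 5x^3 + 4x^4

f · g = 4 + 5x + 4x^2 + 5x^3 + 4x^4


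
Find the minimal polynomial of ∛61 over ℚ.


∛61 satisfies x³ - 61 = 0, irreducible over ℚ (no rational root; 61 is not a perfect cube)

Minimal polynomial: x³ - 61


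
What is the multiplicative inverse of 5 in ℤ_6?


Use the extended Euclidean algorithm to write 1 = 5·s + 6·t; then s mod 6 is the inverse.
Euclidean algorithm:
  5 = 0·6 + 5
  6 = 1·5 + 1
  5 = 5·1 + 0
gcd(5,6) = 1
Back-substitution gives: 5·(-1) + 6·(1) = 1
So 5⁻¹ ≡ -1 ≡ 5 (mod 6)
Check: 5 × 5 = 25 ≡ 1 (mod 6) ✓

5⁻¹ ≡ 5 (mod 6)


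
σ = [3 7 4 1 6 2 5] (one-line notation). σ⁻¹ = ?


To find σ⁻¹, swap domain and range:
σ(1) = 3 → σ⁻¹(3) = 1
σ(2) = 7 → σ⁻¹(7) = 2
σ(3) = 4 → σ⁻¹(4) = 3
σ(4) = 1 → σ⁻¹(1) = 4
σ(5) = 6 → σ⁻¹(6) = 5
σ(6) = 2 → σ⁻¹(2) = 6
σ(7) = 5 → σ⁻¹(5) = 7

σ⁻¹ = [4 6 1 3 7 5 2]


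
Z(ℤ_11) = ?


Z(G) = {g ∈ G | gx = xg for all x ∈ G}
ℤ_11 is abelian, so Z(G) = G

Z(ℤ_11) = ℤ_11


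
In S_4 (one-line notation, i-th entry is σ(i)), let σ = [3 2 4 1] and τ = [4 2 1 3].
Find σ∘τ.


σ∘τ: apply τ first, then σ
1 →τ 4 →σ 1
2 →τ 2 →σ 2
3 →τ 1 →σ 3
4 →τ 3 →σ 4

σ∘τ = [1 2 3 4]


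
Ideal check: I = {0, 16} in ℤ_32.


Check ideal conditions for I = {0, 16} in ℤ_32:
(1) I is an additive subgroup? Yes
(2) For r ∈ ℤ_32 and a ∈ I: r·a ∈ I? Yes

Yes, I is an ideal of ℤ_32


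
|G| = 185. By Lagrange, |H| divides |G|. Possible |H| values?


Lagrange's theorem: |H| divides |G|
|G| = 185
Divisors of 185: 1, 5, 37, 185

Possible subgroup orders: {1, 5, 37, 185}


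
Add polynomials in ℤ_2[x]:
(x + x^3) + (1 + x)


Add coefficients mod 2:
x^0: 0 + 1 = 1 (mod 2)
x^1: 1 + 1 = 0 (mod 2)
x^2: 0 + 0 = 0 (mod 2)
x^3: 1 + 0 = 1 (mod 2)
Result: 1 + x^3

f + g = 1 + x^3


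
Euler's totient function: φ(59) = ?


Factor n: 59 = 59
φ(n) = n · ∏(1 - 1/p) over distinct primes p | n
φ(59) = 59 · (1 - 1/59) = 58

φ(59) = 58


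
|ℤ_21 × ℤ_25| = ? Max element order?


|ℤ_21 × ℤ_25| = 21 × 25 = 525
Max element order = lcm(21,25) = 525
Cyclic? Yes (gcd=1)

|ℤ_21×ℤ_25| = 525, max element order = 525


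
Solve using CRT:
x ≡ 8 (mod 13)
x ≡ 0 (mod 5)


m₁ = 13, m₂ = 5, gcd = 1, so CRT applies. M = m₁·m₂ = 65
Let M₁ = M/m₁ = 5, M₂ = M/m₂ = 13
Find y₁ ≡ M₁⁻¹ (mod m₁): 5⁻¹ ≡ 8 (mod 13)
Find y₂ ≡ M₂⁻¹ (mod m₂): 13⁻¹ ≡ 2 (mod 5)
x = a₁·M₁·y₁ + a₂·M₂·y₂ = 8·5·8 + 0·13·2 = 320
Reduce mod 65: x ≡ 60
Check: 60 mod 13 = 8 ✓, 60 mod 5 = 0 ✓

x ≡ 60 (mod 65)


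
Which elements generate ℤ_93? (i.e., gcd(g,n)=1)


g generates ℤ_n iff gcd(g,n) = 1
Prime factors of 93: 3, 31
Generators are g ∈ {1,...,92} not divisible by any of these primes.
Generators: {1, 2, 4, 5, 7, 8, 10, 11, 13, 14, 16, 17, 19, 20, 22, 23, 25, 26, 28, 29, 32, 34, 35, 37, 38, 40, 41, 43, 44, 46, 47, 49, 50, 52, 53, 55, 56, 58, 59, 61, 64, 65, 67, 68, 70, 71, 73, 74, 76, 77, 79, 80, 82, 83, 85, 86, 88, 89, 91, 92}
Number of generators = φ(93) = 60

Generators of ℤ_93 = {1, 2, 4, 5, 7, 8, 10, 11, 13, 14, 16, 17, 19, 20, 22, 23, 25, 26, 28, 29, 32, 34, 35, 37, 38, 40, 41, 43, 44, 46, 47, 49, 50, 52, 53, 55, 56, 58, 59, 61, 64, 65, 67, 68, 70, 71, 73, 74, 76, 77, 79, 80, 82, 83, 85, 86, 88, 89, 91, 92}


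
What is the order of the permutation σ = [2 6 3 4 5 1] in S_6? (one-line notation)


Cycle decomposition: (1 2 6)
Cycle lengths: 3
Order = lcm(3) = 3

ord(σ) = 3


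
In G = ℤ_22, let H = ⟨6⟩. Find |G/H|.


|⟨6⟩| = n / gcd(6, 22) = 22 / 2 = 11
H is normal (ℤ_22 is abelian).
|G/H| = |G| / |H| = 22 / 11 = 2

|G/H| = 2


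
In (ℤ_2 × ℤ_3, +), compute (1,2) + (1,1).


Operation: componentwise addition mod (2, 3)
(1,2) + (1,1) = ((a₁+b₁) mod 2, (a₂+b₂) mod 3) with a = (1,2), b = (1,1)

(1,2) + (1,1) = (0,0)


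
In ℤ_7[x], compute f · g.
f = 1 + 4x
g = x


Expand and collect like terms; reduce coefficients mod 7:
x^0: 1·0 = 0 ≡ 0 (mod 7)
x^1: 1·1 + 4·0 = 1 ≡ 1 (mod 7)
x^2: 4·1 = 4 ≡ 4 (mod 7)
Result: x + 4x^2

f · g = x + 4x^2


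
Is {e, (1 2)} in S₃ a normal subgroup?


H = {e, (1 2)} in S₃
(1 3)(1 2)(1 3)⁻¹ = (2 3) ∉ {e, (1 2)}, so it is not normal

No, not a normal subgroup


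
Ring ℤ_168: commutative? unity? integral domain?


ℤ_168 is a commutative ring with unity 1; 168 = 2×84 is composite, so 2·84 ≡ 0 gives zero divisors (not an integral domain)
Commutative: Yes
Integral domain: No
Has unity: Yes

ℤ_168: Commutative=Yes, Unity=Yes


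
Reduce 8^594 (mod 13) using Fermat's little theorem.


Fermat's little theorem: if p is prime and gcd(a,p)=1, then a^(p-1) ≡ 1 (mod p)
p = 13 is prime, gcd(8,13) = 1
Reduce exponent: 594 mod 12 = 6
So 8^594 ≡ 8^6 (mod 13)
8^6 mod 13 = 12

8^594 ≡ 12 (mod 13)


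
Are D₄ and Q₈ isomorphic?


Comparing D₄ and Q₈:
D₄ has 5 elements of order 2; Q₈ has only 1

No, D₄ ≇ Q₈


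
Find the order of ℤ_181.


ℤ_n has n elements.

|ℤ_181| = 181


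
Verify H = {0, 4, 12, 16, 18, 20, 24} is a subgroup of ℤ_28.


Subgroup test for H = {0, 4, 12, 16, 18, 20, 24} in (ℤ_28, +):
(1) 0 ∈ H? Yes
(2) Closure: for all a,b ∈ H, (a+b) mod 28 ∈ H? No  [counterexample: 4 + 4 = 8 ∉ H]
(3) Inverses: for all a ∈ H, -a mod 28 ∈ H? No

No, H is not a subgroup of ℤ_28


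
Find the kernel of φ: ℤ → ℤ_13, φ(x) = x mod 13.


Kernel = preimage of identity
ker(φ) = {x ∈ ℤ : x ≡ 0 (mod 13)} = 13ℤ = {0, ±13, ±26, ...}

ker(φ) = 13ℤ


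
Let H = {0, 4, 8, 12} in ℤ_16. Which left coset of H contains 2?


2 + H = {2 + h (mod 16) : h ∈ H}
2+0=2, 2+4=6, 2+8=10, 2+12=14

2 + H = {2, 6, 10, 14}


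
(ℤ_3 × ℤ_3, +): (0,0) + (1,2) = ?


Operation: componentwise addition mod (3, 3)
(0,0) + (1,2) = ((a₁+b₁) mod 3, (a₂+b₂) mod 3) with a = (0,0), b = (1,2)

(0,0) + (1,2) = (1,2)


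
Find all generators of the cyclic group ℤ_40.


g generates ℤ_n iff gcd(g,n) = 1
Prime factors of 40: 2, 5
Generators are g ∈ {1,...,39} not divisible by any of these primes.
Generators: {1, 3, 7, 9, 11, 13, 17, 19, 21, 23, 27, 29, 31, 33, 37, 39}
Number of generators = φ(40) = 16

Generators of ℤ_40 = {1, 3, 7, 9, 11, 13, 17, 19, 21, 23, 27, 29, 31, 33, 37, 39}


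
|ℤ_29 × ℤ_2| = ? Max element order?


|ℤ_29 × ℤ_2| = 29 × 2 = 58
Max element order = lcm(29,2) = 58
Cyclic? Yes (gcd=1)

|ℤ_29×ℤ_2| = 58, max element order = 58


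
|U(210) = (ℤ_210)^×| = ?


U(n) is the group of units mod n; |U(n)| = φ(n)
|U(210)| = φ(210) = 48

|U(210) = (ℤ_210)^×| = 48


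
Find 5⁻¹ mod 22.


Use the extended Euclidean algorithm to write 1 = 5·s + 22·t; then s mod 22 is the inverse.
Euclidean algorithm:
  5 = 0·22 + 5
  22 = 4·5 + 2
  5 = 2·2 + 1
  2 = 2·1 + 0
gcd(5,22) = 1
Back-substitution gives: 5·(9) + 22·(-2) = 1
So 5⁻¹ ≡ 9 ≡ 9 (mod 22)
Check: 5 × 9 = 45 ≡ 1 (mod 22) ✓

5⁻¹ ≡ 9 (mod 22)


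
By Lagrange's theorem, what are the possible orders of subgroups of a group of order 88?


Lagrange's theorem: |H| divides |G|
|G| = 88
Divisors of 88: 1, 2, 4, 8, 11, 22, 44, 88

Possible subgroup orders: {1, 2, 4, 8, 11, 22, 44, 88}


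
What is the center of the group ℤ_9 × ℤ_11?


Z(G) = {g ∈ G | gx = xg for all x ∈ G}
Direct product of abelian groups is abelian, so Z(G) = G

Z(ℤ_9 × ℤ_11) = ℤ_9 × ℤ_11


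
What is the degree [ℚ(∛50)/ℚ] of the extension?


∛50 has minimal polynomial x³ - 50 (irreducible over ℚ since 50 is not a perfect cube)

[ℚ(∛50)/ℚ] = 3


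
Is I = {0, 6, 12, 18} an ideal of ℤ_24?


Check ideal conditions for I = {0, 6, 12, 18} in ℤ_24:
(1) I is an additive subgroup? Yes
(2) For r ∈ ℤ_24 and a ∈ I: r·a ∈ I? Yes

Yes, I is an ideal of ℤ_24


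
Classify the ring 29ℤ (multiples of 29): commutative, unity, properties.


29ℤ is a commutative ring under +,× but has no multiplicative identity (1 ∉ 29ℤ); it has no zero divisors, but without unity it is not an integral domain
Commutative: Yes
Integral domain: No
Has unity: No

29ℤ (multiples of 29): Commutative=Yes, Unity=No


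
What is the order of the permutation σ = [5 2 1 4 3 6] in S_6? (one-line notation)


Cycle decomposition: (1 5 3)
Cycle lengths: 3
Order = lcm(3) = 3

ord(σ) = 3


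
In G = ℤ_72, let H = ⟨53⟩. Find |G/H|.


|⟨53⟩| = n / gcd(53, 72) = 72 / 1 = 72
H is normal (ℤ_72 is abelian).
|G/H| = |G| / |H| = 72 / 72 = 1

|G/H| = 1


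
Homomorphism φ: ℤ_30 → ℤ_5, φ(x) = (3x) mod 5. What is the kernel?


Kernel = preimage of identity
ker(φ) = {x ∈ ℤ_30 : 3x ≡ 0 (mod 5)}. Since 5 | 30, φ is well-defined. The kernel is the cyclic subgroup ⟨5⟩ of ℤ_30 (order 6), i.e. {0, 5, 10, 15, 20, 25}

ker(φ) = {0, 5, 10, 15, 20, 25}
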